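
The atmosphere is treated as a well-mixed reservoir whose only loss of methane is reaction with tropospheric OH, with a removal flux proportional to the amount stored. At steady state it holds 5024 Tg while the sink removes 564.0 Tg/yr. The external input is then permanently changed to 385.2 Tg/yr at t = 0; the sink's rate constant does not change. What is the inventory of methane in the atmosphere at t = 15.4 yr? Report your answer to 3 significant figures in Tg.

τ = M₀/F₀ = 5024/564.0 = 8.908 yr; rate constant k = 1/τ.
New steady state M_∞ = F₁/k = F₁·τ = 385.2 × 8.908 = 3431.3 Tg.
M(t) = M_∞ + (M₀ − M_∞)·e^(−t/τ); t/τ = 15.4/8.908 = 1.729, so e^(−t/τ) = 0.1775.
M(t) = 3431.3 + 1593 × 0.1775 = 3714.0 Tg.

3710 Tg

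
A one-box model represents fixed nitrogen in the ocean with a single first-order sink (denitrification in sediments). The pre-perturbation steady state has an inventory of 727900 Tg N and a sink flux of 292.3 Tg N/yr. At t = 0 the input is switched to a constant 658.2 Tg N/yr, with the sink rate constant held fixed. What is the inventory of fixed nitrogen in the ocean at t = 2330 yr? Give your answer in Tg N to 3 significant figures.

Residence time τ = M₀/F₀ = 2490 yr. The eventual steady state is M_∞ = M₀·(F₁/F₀) = 727900 × 658.2/292.3 = 1.6391×10^6 Tg N.
The anomaly ΔM(t) = M(t) − M_∞ decays as ΔM₀·e^(−t/τ) with ΔM₀ = 727900 − 1.6391×10^6 = −911200 Tg N.
At t = 2330 yr, e^(−t/τ) = e^(−0.9356) = 0.3923, so ΔM = −357500 Tg N and M = 1.6391×10^6 − 357500 = 1.2816×10^6 Tg N.

1.28×10^6 Tg N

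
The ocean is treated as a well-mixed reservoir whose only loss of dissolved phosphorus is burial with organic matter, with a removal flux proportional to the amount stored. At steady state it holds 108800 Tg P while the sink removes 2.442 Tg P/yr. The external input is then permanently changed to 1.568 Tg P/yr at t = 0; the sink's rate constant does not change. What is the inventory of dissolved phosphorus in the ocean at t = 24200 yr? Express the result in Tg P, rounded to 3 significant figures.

The sink rate constant is k = F₀/M₀ = 2.442/108800 = 2.244×10^-5 yr⁻¹.
Solving dM/dt = F₁ − kM with M(0) = M₀ gives M(t) = F₁/k + (M₀ − F₁/k)·e^(−kt).
F₁/k = 1.568/2.244×10^-5 = 69860 Tg P; kt = 2.244×10^-5 × 24200 = 0.5432, e^(−kt) = 0.5809.
M(24200) = 69860 + (108800 − 69860) × 0.5809 = 69860 + 22620 = 92481 Tg P.

92500 Tg P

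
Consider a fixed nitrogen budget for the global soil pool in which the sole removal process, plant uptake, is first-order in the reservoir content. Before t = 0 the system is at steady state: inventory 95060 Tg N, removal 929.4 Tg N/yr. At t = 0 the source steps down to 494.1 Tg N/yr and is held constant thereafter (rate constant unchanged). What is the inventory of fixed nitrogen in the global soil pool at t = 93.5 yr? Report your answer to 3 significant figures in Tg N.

τ = M₀/F₀ = 95060/929.4 = 102.3 yr; rate constant k = 1/τ.
New steady state M_∞ = F₁/k = F₁·τ = 494.1 × 102.3 = 50537 Tg N.
M(t) = M_∞ + (M₀ − M_∞)·e^(−t/τ); t/τ = 93.5/102.3 = 0.9141, so e^(−t/τ) = 0.4009.
M(t) = 50537 + 44520 × 0.4009 = 68384 Tg N.

68400 Tg N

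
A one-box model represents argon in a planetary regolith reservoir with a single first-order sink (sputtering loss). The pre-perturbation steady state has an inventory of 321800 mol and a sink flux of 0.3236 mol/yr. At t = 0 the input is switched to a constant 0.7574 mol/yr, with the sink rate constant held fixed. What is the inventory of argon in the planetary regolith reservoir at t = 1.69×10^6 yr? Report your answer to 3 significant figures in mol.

674000 mol

The sink rate constant is k = F₀/M₀ = 0.3236/321800 = 1.006×10^-6 yr⁻¹.
Solving dM/dt = F₁ − kM with M(0) = M₀ gives M(t) = F₁/k + (M₀ − F₁/k)·e^(−kt).
F₁/k = 0.7574/1.006×10^-6 = 753190 mol; kt = 1.006×10^-6 × 1.69×10^6 = 1.699, e^(−kt) = 0.1828.
M(1.69×10^6) = 753190 + (321800 − 753190) × 0.1828 = 753190 − 78850 = 674340 mol.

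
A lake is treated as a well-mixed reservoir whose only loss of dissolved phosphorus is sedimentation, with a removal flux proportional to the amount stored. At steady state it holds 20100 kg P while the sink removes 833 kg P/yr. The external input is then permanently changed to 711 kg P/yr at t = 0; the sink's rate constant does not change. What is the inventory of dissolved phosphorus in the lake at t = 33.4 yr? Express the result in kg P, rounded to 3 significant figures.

The sink rate constant is k = F₀/M₀ = 833/20100 = 0.04144 yr⁻¹.
Solving dM/dt = F₁ − kM with M(0) = M₀ gives M(t) = F₁/k + (M₀ − F₁/k)·e^(−kt).
F₁/k = 711/0.04144 = 17156 kg P; kt = 0.04144 × 33.4 = 1.384, e^(−kt) = 0.2505.
M(33.4) = 17156 + (20100 − 17156) × 0.2505 = 17156 + 737.5 = 17894 kg P.

17900 kg P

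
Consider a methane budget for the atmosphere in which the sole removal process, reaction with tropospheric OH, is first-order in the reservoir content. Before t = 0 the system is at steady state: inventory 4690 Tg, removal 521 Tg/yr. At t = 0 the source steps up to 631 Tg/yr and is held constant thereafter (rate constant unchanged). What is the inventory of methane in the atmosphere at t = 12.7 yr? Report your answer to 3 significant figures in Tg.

τ = M₀/F₀ = 4690/521 = 9.002 yr; rate constant k = 1/τ.
New steady state M_∞ = F₁/k = F₁·τ = 631 × 9.002 = 5680.2 Tg.
M(t) = M_∞ + (M₀ − M_∞)·e^(−t/τ); t/τ = 12.7/9.002 = 1.411, so e^(−t/τ) = 0.2439.
M(t) = 5680.2 − 990.2 × 0.2439 = 5438.7 Tg.

5440 Tg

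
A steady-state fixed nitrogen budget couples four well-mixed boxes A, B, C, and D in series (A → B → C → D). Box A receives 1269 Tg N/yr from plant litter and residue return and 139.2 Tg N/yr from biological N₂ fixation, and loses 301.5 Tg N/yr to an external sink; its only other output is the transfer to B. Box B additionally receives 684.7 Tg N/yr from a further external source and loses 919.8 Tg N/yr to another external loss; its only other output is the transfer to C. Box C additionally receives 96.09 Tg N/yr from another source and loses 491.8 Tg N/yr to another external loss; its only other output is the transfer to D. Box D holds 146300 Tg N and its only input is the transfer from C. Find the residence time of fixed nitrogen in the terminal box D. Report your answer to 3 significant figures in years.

307 yr

Box A: F(A→B) = (1269 + 139.2) − 301.5 = 1106.7 Tg N/yr.
Box B: F(B→C) = (1106.7 + 684.7) − 919.8 = 871.60 Tg N/yr.
Box C: F(C→D) = (871.60 + 96.09) − 491.8 = 475.89 Tg N/yr.
Box D throughput = its input = 475.89 Tg N/yr; τ = 146300 / 475.89 = 307.4 yr.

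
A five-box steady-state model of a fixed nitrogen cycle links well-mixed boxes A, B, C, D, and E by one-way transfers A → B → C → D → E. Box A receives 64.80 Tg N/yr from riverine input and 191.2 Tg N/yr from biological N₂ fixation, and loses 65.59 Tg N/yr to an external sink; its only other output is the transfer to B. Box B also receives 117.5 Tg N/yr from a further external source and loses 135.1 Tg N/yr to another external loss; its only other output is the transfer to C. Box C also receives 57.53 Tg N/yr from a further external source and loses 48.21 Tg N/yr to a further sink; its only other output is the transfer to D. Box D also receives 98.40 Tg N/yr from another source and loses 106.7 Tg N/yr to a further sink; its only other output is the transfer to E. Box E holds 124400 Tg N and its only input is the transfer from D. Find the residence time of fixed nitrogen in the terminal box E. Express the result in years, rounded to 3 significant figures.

716 yr

Box A: F(A→B) = (64.80 + 191.2) − 65.59 = 190.41 Tg N/yr.
Box B: F(B→C) = (190.41 + 117.5) − 135.1 = 172.81 Tg N/yr.
Box C: F(C→D) = (172.81 + 57.53) − 48.21 = 182.13 Tg N/yr.
Box D: F(D→E) = (182.13 + 98.40) − 106.7 = 173.83 Tg N/yr.
Box E throughput = its input = 173.83 Tg N/yr; τ = 124400 / 173.83 = 715.6 yr.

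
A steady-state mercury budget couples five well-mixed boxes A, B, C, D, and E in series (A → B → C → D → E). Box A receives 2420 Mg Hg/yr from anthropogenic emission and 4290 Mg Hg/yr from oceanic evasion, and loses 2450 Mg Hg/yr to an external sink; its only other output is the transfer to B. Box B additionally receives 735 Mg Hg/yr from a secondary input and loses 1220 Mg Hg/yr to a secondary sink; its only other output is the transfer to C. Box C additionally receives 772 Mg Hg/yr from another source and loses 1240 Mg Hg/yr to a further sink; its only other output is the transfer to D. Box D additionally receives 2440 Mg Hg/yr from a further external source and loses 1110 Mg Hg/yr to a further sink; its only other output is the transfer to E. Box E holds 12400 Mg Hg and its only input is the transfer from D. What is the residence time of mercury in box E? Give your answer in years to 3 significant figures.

2.67 yr

Box A: F(A→B) = (2420 + 4290) − 2450 = 4260.0 Mg Hg/yr.
Box B: F(B→C) = (4260.0 + 735) − 1220 = 3775.0 Mg Hg/yr.
Box C: F(C→D) = (3775.0 + 772) − 1240 = 3307.0 Mg Hg/yr.
Box D: F(D→E) = (3307.0 + 2440) − 1110 = 4637.0 Mg Hg/yr.
Box E throughput = its input = 4637.0 Mg Hg/yr; τ = 12400 / 4637.0 = 2.674 yr.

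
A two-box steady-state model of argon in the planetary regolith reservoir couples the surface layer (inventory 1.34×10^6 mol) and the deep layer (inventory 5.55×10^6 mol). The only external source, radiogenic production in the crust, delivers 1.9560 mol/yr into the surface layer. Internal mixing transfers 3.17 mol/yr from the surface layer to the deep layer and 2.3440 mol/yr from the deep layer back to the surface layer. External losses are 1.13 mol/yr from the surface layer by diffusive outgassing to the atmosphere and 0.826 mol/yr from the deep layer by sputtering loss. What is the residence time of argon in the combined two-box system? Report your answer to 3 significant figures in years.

3.52×10^6 yr

For the system as a whole, the A↔B exchange is internal and contributes nothing to the throughput; only the external sinks remove mass.
M_total = 1.34×10^6 + 5.55×10^6 = 6.8900×10^6 mol.
ΣF_external_out = 1.13 + 0.826 = 1.9560 mol/yr.
τ = M_total / ΣF_ext = 6.8900×10^6 / 1.9560 = 3.522×10^6 yr.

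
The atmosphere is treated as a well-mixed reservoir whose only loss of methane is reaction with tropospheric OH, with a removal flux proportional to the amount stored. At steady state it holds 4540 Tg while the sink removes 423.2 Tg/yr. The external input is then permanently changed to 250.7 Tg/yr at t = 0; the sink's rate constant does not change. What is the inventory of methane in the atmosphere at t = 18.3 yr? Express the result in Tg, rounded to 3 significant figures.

3030 Tg

Residence time τ = M₀/F₀ = 10.73 yr. The eventual steady state is M_∞ = M₀·(F₁/F₀) = 4540 × 250.7/423.2 = 2689.5 Tg.
The anomaly ΔM(t) = M(t) − M_∞ decays as ΔM₀·e^(−t/τ) with ΔM₀ = 4540 − 2689.5 = 1851 Tg.
At t = 18.3 yr, e^(−t/τ) = e^(−1.706) = 0.1816, so ΔM = 336.1 Tg and M = 2689.5 + 336.1 = 3025.5 Tg.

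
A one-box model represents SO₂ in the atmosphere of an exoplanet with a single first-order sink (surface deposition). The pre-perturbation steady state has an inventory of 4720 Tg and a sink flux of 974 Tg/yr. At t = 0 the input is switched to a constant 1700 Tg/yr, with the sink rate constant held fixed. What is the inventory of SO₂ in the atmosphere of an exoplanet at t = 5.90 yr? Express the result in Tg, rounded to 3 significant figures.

7200 Tg

The sink rate constant is k = F₀/M₀ = 974/4720 = 0.2064 yr⁻¹.
Solving dM/dt = F₁ − kM with M(0) = M₀ gives M(t) = F₁/k + (M₀ − F₁/k)·e^(−kt).
F₁/k = 1700/0.2064 = 8238.2 Tg; kt = 0.2064 × 5.90 = 1.218, e^(−kt) = 0.2960.
M(5.90) = 8238.2 + (4720 − 8238.2) × 0.2960 = 8238.2 − 1041 = 7196.9 Tg.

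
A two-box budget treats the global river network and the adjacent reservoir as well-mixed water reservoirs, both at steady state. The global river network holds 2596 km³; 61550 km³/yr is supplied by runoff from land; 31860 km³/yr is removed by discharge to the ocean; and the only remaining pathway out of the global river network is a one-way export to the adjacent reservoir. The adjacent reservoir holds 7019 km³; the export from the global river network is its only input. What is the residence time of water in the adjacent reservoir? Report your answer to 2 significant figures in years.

0.24 yr

Balance the global river network: ΣF_in = 61550 km³/yr.
Export to the adjacent reservoir = ΣF_in − (31860) = 29690 km³/yr.
At steady state the output of the adjacent reservoir equals its input, 29690 km³/yr.
τ = M / F = 7019 / 29690 = 0.2364 yr.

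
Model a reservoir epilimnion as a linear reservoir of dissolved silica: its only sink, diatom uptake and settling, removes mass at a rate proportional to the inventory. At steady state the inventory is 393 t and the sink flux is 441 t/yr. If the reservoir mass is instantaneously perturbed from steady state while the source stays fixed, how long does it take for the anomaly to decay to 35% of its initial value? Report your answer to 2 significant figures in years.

For a linear reservoir the anomaly decays as exp(−t/τ) with τ = M/F = 393/441 = 0.8912 yr.
exp(−t/τ) = 0.35 ⇒ t = −τ ln(0.35) = 0.8912 × 1.050 = 0.9356 yr.

0.94 yr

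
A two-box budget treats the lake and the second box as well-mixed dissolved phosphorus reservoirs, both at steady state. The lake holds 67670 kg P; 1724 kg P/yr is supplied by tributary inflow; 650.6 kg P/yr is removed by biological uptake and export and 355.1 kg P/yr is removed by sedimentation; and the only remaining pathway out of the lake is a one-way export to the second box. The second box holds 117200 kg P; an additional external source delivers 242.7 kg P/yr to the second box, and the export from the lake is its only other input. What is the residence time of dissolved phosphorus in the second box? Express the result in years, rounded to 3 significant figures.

Balance the lake: ΣF_in = 1724.0 kg P/yr.
Export to the second box = ΣF_in − (650.6 + 355.1) = 718.30 kg P/yr.
Total input to the second box = 718.30 + 242.7 = 961.00 kg P/yr; at steady state this equals its total output.
τ = M / F = 117200 / 961.00 = 122.0 yr.

122 yr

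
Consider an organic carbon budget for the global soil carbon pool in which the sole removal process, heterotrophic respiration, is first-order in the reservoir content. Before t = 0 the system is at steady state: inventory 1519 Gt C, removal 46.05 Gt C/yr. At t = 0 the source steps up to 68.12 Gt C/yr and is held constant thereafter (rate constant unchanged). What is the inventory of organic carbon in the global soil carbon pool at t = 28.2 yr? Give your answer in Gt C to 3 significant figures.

Residence time τ = M₀/F₀ = 32.99 yr. The eventual steady state is M_∞ = M₀·(F₁/F₀) = 1519 × 68.12/46.05 = 2247.0 Gt C.
The anomaly ΔM(t) = M(t) − M_∞ decays as ΔM₀·e^(−t/τ) with ΔM₀ = 1519 − 2247.0 = −728.0 Gt C.
At t = 28.2 yr, e^(−t/τ) = e^(−0.8549) = 0.4253, so ΔM = −309.6 Gt C and M = 2247.0 − 309.6 = 1937.4 Gt C.

1940 Gt C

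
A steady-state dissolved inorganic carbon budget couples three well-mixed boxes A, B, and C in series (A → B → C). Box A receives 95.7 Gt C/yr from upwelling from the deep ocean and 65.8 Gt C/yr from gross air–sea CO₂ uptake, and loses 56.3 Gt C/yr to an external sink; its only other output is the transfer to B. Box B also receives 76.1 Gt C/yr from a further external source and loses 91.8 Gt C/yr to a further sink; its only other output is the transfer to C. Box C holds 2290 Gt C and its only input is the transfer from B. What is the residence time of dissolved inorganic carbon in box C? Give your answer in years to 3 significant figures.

25.6 yr

Box A: F(A→B) = (95.7 + 65.8) − 56.3 = 105.20 Gt C/yr.
Box B: F(B→C) = (105.20 + 76.1) − 91.8 = 89.500 Gt C/yr.
Box C throughput = its input = 89.500 Gt C/yr; τ = 2290 / 89.500 = 25.59 yr.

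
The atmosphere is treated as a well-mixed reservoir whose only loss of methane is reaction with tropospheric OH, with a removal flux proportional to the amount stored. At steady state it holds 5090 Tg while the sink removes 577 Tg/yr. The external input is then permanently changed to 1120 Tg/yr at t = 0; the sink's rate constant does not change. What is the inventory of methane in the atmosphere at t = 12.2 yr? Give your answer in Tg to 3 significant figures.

8680 Tg

The sink rate constant is k = F₀/M₀ = 577/5090 = 0.1134 yr⁻¹.
Solving dM/dt = F₁ − kM with M(0) = M₀ gives M(t) = F₁/k + (M₀ − F₁/k)·e^(−kt).
F₁/k = 1120/0.1134 = 9880.1 Tg; kt = 0.1134 × 12.2 = 1.383, e^(−kt) = 0.2508.
M(12.2) = 9880.1 + (5090 − 9880.1) × 0.2508 = 9880.1 − 1201 = 8678.6 Tg.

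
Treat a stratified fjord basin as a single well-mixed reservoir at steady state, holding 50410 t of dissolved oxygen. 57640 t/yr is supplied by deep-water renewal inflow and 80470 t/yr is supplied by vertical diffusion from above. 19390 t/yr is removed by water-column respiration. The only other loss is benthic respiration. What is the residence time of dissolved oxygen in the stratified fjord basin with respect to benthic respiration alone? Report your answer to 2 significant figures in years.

0.42 yr

At steady state ΣF_in = ΣF_out.
ΣF_in = 57640 + 80470 = 138110 t/yr.
Benthic respiration flux = ΣF_in − (19390) = 138110 − 19390 = 118700 t/yr.
τ = M / F = 50410 / 118700 = 0.4246 yr.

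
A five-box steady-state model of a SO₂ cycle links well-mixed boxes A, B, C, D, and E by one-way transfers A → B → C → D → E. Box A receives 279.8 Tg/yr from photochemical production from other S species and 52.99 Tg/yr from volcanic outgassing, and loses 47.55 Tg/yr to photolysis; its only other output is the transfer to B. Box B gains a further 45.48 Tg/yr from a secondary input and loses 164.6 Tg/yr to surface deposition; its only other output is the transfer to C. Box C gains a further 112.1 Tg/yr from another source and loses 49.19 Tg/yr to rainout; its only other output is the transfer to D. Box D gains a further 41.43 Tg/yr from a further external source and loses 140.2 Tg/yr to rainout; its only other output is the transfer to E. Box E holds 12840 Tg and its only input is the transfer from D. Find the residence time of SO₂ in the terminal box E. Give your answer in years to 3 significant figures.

Box A: F(A→B) = (279.8 + 52.99) − 47.55 = 285.24 Tg/yr.
Box B: F(B→C) = (285.24 + 45.48) − 164.6 = 166.12 Tg/yr.
Box C: F(C→D) = (166.12 + 112.1) − 49.19 = 229.03 Tg/yr.
Box D: F(D→E) = (229.03 + 41.43) − 140.2 = 130.26 Tg/yr.
Box E throughput = its input = 130.26 Tg/yr; τ = 12840 / 130.26 = 98.57 yr.

98.6 yr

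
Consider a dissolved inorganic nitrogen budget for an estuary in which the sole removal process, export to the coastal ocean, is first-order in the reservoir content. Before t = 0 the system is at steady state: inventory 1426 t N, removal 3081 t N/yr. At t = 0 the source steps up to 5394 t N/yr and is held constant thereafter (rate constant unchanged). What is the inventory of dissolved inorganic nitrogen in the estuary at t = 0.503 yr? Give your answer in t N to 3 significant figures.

2140 t N

τ = M₀/F₀ = 1426/3081 = 0.4628 yr; rate constant k = 1/τ.
New steady state M_∞ = F₁/k = F₁·τ = 5394 × 0.4628 = 2496.5 t N.
M(t) = M_∞ + (M₀ − M_∞)·e^(−t/τ); t/τ = 0.503/0.4628 = 1.087, so e^(−t/τ) = 0.3373.
M(t) = 2496.5 − 1071 × 0.3373 = 2135.4 t N.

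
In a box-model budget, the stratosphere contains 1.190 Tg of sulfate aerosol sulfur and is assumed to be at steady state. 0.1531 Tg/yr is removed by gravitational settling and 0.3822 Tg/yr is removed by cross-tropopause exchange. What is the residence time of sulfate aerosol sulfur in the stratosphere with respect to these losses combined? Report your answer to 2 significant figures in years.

Total removal = 0.1531 + 0.3822 = 0.53530 Tg/yr.
τ = M / ΣF_out = 1.190 / 0.53530 = 2.223 yr.

2.2 yr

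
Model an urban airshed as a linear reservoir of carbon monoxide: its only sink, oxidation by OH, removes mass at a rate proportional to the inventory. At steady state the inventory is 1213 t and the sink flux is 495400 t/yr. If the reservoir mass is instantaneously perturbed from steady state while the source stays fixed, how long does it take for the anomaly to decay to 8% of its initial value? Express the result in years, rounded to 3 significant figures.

For a linear reservoir the anomaly decays as exp(−t/τ) with τ = M/F = 1213/495400 = 0.002449 yr.
exp(−t/τ) = 0.08 ⇒ t = −τ ln(0.08) = 0.002449 × 2.526 = 0.006184 yr.

0.00618 yr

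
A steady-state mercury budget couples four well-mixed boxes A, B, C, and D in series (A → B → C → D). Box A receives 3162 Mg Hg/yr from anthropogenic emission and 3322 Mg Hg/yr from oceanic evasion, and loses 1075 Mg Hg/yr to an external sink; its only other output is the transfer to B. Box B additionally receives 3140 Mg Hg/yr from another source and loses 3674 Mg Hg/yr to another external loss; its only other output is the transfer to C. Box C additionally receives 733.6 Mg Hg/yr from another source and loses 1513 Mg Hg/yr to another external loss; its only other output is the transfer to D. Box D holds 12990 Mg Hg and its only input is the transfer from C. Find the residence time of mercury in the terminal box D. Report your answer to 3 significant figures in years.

3.17 yr

Box A: F(A→B) = (3162 + 3322) − 1075 = 5409.0 Mg Hg/yr.
Box B: F(B→C) = (5409.0 + 3140) − 3674 = 4875.0 Mg Hg/yr.
Box C: F(C→D) = (4875.0 + 733.6) − 1513 = 4095.6 Mg Hg/yr.
Box D throughput = its input = 4095.6 Mg Hg/yr; τ = 12990 / 4095.6 = 3.172 yr.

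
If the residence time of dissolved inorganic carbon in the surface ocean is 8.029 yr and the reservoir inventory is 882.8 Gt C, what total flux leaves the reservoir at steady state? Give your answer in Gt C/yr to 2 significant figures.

F = M / τ = 882.8 / 8.029 = 110.0 Gt C/yr.

110 Gt C/yr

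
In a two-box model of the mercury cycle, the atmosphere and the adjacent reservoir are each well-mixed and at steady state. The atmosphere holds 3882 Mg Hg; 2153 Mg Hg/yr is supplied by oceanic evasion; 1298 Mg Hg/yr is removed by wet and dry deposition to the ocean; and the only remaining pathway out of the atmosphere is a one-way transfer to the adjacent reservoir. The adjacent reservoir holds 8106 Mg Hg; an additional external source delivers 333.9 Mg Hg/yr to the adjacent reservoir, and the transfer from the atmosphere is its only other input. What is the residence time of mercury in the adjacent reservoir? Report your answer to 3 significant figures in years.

Balance the atmosphere: ΣF_in = 2153.0 Mg Hg/yr.
Transfer to the adjacent reservoir = ΣF_in − (1298) = 855.00 Mg Hg/yr.
Total input to the adjacent reservoir = 855.00 + 333.9 = 1188.9 Mg Hg/yr; at steady state this equals its total output.
τ = M / F = 8106 / 1188.9 = 6.818 yr.

6.82 yr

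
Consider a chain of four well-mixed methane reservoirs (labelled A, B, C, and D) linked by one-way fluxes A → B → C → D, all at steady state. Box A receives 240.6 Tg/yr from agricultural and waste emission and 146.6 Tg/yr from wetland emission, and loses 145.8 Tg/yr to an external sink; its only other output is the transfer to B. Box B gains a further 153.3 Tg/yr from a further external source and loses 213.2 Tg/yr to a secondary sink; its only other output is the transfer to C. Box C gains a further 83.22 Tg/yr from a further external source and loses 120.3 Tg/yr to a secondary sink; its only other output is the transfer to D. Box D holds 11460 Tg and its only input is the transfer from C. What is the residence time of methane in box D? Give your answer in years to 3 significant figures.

Box A: F(A→B) = (240.6 + 146.6) − 145.8 = 241.40 Tg/yr.
Box B: F(B→C) = (241.40 + 153.3) − 213.2 = 181.50 Tg/yr.
Box C: F(C→D) = (181.50 + 83.22) − 120.3 = 144.42 Tg/yr.
Box D throughput = its input = 144.42 Tg/yr; τ = 11460 / 144.42 = 79.35 yr.

79.4 yr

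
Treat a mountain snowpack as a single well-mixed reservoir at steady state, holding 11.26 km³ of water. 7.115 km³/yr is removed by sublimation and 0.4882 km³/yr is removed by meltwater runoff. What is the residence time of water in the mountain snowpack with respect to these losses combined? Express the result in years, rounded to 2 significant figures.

Total removal = 7.115 + 0.4882 = 7.6032 km³/yr.
τ = M / ΣF_out = 11.26 / 7.6032 = 1.481 yr.

1.5 yr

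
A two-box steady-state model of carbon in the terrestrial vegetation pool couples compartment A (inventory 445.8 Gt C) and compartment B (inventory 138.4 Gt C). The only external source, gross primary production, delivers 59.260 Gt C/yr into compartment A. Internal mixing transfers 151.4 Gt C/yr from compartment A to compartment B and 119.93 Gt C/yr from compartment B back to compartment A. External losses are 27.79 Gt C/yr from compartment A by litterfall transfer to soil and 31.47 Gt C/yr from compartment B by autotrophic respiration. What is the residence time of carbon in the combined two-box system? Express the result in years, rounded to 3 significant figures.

Treat the two boxes together as one reservoir: the mixing fluxes between them are internal recycling, so τ = ΣM / Σ(external losses).
M_total = 445.8 + 138.4 = 584.20 Gt C.
ΣF_external_out = 27.79 + 31.47 = 59.260 Gt C/yr.
τ = M_total / ΣF_ext = 584.20 / 59.260 = 9.858 yr.

9.86 yr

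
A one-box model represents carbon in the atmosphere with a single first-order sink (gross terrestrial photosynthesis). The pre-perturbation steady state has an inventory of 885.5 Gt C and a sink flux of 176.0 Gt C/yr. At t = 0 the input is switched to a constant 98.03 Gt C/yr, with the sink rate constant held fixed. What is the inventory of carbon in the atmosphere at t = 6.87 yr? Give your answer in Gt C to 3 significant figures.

Residence time τ = M₀/F₀ = 5.031 yr. The eventual steady state is M_∞ = M₀·(F₁/F₀) = 885.5 × 98.03/176.0 = 493.21 Gt C.
The anomaly ΔM(t) = M(t) − M_∞ decays as ΔM₀·e^(−t/τ) with ΔM₀ = 885.5 − 493.21 = 392.3 Gt C.
At t = 6.87 yr, e^(−t/τ) = e^(−1.365) = 0.2553, so ΔM = 100.1 Gt C and M = 493.21 + 100.1 = 593.35 Gt C.

593 Gt C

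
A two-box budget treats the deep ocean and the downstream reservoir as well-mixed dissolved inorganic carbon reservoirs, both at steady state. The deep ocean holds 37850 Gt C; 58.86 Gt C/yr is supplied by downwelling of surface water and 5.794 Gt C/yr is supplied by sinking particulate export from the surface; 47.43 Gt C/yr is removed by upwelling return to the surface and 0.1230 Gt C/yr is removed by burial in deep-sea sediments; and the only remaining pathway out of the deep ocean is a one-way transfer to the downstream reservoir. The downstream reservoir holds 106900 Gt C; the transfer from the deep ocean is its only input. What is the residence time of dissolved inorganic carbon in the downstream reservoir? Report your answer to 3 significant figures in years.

Balance the deep ocean: ΣF_in = 58.86 + 5.794 = 64.654 Gt C/yr.
Transfer to the downstream reservoir = ΣF_in − (47.43 + 0.1230) = 17.101 Gt C/yr.
At steady state the output of the downstream reservoir equals its input, 17.101 Gt C/yr.
τ = M / F = 106900 / 17.101 = 6251 yr.

6250 yr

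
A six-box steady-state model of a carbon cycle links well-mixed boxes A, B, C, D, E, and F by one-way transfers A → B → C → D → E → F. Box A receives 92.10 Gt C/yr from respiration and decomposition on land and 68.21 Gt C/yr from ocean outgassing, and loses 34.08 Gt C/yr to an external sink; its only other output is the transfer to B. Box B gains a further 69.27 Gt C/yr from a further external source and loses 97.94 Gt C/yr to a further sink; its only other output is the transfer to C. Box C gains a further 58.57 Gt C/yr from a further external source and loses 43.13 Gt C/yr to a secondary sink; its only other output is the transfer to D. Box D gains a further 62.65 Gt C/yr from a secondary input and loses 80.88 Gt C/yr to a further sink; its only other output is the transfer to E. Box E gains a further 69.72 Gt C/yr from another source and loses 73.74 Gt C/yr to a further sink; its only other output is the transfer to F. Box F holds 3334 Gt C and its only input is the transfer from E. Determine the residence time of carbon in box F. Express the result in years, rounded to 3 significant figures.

Box A: F(A→B) = (92.10 + 68.21) − 34.08 = 126.23 Gt C/yr.
Box B: F(B→C) = (126.23 + 69.27) − 97.94 = 97.560 Gt C/yr.
Box C: F(C→D) = (97.560 + 58.57) − 43.13 = 113.00 Gt C/yr.
Box D: F(D→E) = (113.00 + 62.65) − 80.88 = 94.770 Gt C/yr.
Box E: F(E→F) = (94.770 + 69.72) − 73.74 = 90.750 Gt C/yr.
Box F throughput = its input = 90.750 Gt C/yr; τ = 3334 / 90.750 = 36.74 yr.

36.7 yr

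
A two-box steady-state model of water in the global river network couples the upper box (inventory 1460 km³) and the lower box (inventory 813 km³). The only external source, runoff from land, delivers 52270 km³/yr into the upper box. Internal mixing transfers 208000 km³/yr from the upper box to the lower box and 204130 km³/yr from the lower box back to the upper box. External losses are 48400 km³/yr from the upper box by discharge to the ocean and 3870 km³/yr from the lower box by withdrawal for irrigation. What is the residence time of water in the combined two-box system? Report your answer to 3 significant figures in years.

0.0435 yr

Residence time in the combined system uses the total inventory and the total *external* removal — internal exchanges between the two boxes cancel.
M_total = 1460 + 813 = 2273.0 km³.
ΣF_external_out = 48400 + 3870 = 52270 km³/yr.
τ = M_total / ΣF_ext = 2273.0 / 52270 = 0.04349 yr.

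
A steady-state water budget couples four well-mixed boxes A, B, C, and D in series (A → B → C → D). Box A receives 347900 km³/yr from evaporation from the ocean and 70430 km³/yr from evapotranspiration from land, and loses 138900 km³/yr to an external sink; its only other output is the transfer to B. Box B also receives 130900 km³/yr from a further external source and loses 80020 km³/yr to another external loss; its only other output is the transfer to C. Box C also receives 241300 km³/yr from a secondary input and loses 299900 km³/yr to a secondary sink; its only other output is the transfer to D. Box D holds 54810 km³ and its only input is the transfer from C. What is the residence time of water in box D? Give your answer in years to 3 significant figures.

Box A: F(A→B) = (347900 + 70430) − 138900 = 279430 km³/yr.
Box B: F(B→C) = (279430 + 130900) − 80020 = 330310 km³/yr.
Box C: F(C→D) = (330310 + 241300) − 299900 = 271710 km³/yr.
Box D throughput = its input = 271710 km³/yr; τ = 54810 / 271710 = 0.2017 yr.

0.202 yr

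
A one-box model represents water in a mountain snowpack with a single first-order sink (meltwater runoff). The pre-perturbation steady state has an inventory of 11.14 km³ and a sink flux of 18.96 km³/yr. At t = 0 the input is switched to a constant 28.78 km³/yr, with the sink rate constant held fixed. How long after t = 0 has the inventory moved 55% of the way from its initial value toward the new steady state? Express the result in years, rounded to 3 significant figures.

τ = M₀/F₀ = 11.14/18.96 = 0.5876 yr.
The remaining gap fraction is e^(−t/τ); 55% covered ⇒ e^(−t/τ) = 0.450.
t = −τ ln(0.450) = 0.5876 × 0.7985 = 0.4692 yr.

0.469 yr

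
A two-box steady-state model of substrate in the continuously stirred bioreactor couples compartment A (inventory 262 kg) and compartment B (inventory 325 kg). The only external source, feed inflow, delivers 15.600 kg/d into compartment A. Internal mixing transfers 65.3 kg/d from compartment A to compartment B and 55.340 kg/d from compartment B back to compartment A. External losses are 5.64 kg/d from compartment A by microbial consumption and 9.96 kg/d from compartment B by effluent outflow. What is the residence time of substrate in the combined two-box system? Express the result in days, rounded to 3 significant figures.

Treat the two boxes together as one reservoir: the mixing fluxes between them are internal recycling, so τ = ΣM / Σ(external losses).
M_total = 262 + 325 = 587.00 kg.
ΣF_external_out = 5.64 + 9.96 = 15.600 kg/d.
τ = M_total / ΣF_ext = 587.00 / 15.600 = 37.63 d.

37.6 d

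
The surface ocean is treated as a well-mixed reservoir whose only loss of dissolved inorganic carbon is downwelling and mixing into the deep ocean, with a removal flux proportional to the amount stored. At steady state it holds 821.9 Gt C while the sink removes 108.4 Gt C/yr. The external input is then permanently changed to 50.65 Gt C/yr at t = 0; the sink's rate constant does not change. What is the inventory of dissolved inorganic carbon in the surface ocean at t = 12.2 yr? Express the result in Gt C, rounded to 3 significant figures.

Residence time τ = M₀/F₀ = 7.582 yr. The eventual steady state is M_∞ = M₀·(F₁/F₀) = 821.9 × 50.65/108.4 = 384.03 Gt C.
The anomaly ΔM(t) = M(t) − M_∞ decays as ΔM₀·e^(−t/τ) with ΔM₀ = 821.9 − 384.03 = 437.9 Gt C.
At t = 12.2 yr, e^(−t/τ) = e^(−1.609) = 0.2001, so ΔM = 87.61 Gt C and M = 384.03 + 87.61 = 471.64 Gt C.

472 Gt C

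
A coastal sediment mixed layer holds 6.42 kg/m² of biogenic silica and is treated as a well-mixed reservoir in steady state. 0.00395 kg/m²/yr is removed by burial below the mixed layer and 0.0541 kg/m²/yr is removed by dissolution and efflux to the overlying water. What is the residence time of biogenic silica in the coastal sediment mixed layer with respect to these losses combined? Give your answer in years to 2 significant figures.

Total removal = 0.003950 + 0.05410 = 0.058050 kg/m²/yr.
τ = M / ΣF_out = 6.42 / 0.058050 = 110.6 yr.

110 yr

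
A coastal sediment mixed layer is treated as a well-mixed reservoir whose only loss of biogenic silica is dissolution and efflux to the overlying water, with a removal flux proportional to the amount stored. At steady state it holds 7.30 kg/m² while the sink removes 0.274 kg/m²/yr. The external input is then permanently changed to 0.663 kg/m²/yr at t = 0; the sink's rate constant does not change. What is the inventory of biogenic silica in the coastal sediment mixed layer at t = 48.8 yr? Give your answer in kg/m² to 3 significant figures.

τ = M₀/F₀ = 7.30/0.274 = 26.64 yr; rate constant k = 1/τ.
New steady state M_∞ = F₁/k = F₁·τ = 0.663 × 26.64 = 17.664 kg/m².
M(t) = M_∞ + (M₀ − M_∞)·e^(−t/τ); t/τ = 48.8/26.64 = 1.832, so e^(−t/τ) = 0.1601.
M(t) = 17.664 − 10.36 × 0.1601 = 16.004 kg/m².

16.0 kg/m²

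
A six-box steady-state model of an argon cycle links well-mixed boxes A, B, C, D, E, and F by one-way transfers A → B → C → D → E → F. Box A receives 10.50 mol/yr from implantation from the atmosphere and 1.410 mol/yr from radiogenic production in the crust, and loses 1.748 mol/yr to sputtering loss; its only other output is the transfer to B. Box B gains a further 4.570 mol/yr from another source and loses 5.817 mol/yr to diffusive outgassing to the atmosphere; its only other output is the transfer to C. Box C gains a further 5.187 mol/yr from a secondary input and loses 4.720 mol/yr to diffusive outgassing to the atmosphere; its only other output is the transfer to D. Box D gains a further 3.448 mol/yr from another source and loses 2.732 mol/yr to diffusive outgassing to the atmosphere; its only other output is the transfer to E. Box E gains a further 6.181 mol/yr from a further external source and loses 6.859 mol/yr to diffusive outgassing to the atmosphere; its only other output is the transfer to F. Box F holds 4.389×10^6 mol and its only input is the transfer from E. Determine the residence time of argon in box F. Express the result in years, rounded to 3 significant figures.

466000 yr

Box A: F(A→B) = (10.50 + 1.410) − 1.748 = 10.162 mol/yr.
Box B: F(B→C) = (10.162 + 4.570) − 5.817 = 8.9150 mol/yr.
Box C: F(C→D) = (8.9150 + 5.187) − 4.720 = 9.3820 mol/yr.
Box D: F(D→E) = (9.3820 + 3.448) − 2.732 = 10.098 mol/yr.
Box E: F(E→F) = (10.098 + 6.181) − 6.859 = 9.4200 mol/yr.
Box F throughput = its input = 9.4200 mol/yr; τ = 4.389×10^6 / 9.4200 = 465900 yr.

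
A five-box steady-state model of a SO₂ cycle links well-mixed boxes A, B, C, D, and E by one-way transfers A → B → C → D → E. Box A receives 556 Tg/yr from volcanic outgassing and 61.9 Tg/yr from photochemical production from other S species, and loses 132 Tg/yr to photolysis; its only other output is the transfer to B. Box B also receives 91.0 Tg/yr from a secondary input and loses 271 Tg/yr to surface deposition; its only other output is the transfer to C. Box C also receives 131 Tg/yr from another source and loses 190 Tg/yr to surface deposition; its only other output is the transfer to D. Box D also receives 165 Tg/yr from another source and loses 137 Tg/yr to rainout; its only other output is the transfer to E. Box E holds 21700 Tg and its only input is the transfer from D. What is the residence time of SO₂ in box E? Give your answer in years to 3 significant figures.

78.9 yr

Box A: F(A→B) = (556 + 61.9) − 132 = 485.90 Tg/yr.
Box B: F(B→C) = (485.90 + 91.0) − 271 = 305.90 Tg/yr.
Box C: F(C→D) = (305.90 + 131) − 190 = 246.90 Tg/yr.
Box D: F(D→E) = (246.90 + 165) − 137 = 274.90 Tg/yr.
Box E throughput = its input = 274.90 Tg/yr; τ = 21700 / 274.90 = 78.94 yr.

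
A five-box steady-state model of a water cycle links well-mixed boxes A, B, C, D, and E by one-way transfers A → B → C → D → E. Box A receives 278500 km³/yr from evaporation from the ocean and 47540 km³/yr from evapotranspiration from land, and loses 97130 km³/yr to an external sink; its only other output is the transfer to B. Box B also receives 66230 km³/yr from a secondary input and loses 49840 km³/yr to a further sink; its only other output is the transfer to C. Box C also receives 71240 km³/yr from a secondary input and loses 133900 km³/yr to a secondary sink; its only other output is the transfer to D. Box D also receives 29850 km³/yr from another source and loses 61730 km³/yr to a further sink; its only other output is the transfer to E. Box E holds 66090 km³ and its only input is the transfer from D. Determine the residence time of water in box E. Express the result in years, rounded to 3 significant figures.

Box A: F(A→B) = (278500 + 47540) − 97130 = 228910 km³/yr.
Box B: F(B→C) = (228910 + 66230) − 49840 = 245300 km³/yr.
Box C: F(C→D) = (245300 + 71240) − 133900 = 182640 km³/yr.
Box D: F(D→E) = (182640 + 29850) − 61730 = 150760 km³/yr.
Box E throughput = its input = 150760 km³/yr; τ = 66090 / 150760 = 0.4384 yr.

0.438 yr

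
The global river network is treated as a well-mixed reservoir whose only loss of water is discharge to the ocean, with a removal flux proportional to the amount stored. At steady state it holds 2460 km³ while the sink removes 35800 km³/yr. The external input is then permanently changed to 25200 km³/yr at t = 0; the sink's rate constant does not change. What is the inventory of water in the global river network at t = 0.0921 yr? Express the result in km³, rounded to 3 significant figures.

1920 km³

The sink rate constant is k = F₀/M₀ = 35800/2460 = 14.55 yr⁻¹.
Solving dM/dt = F₁ − kM with M(0) = M₀ gives M(t) = F₁/k + (M₀ − F₁/k)·e^(−kt).
F₁/k = 25200/14.55 = 1731.6 km³; kt = 14.55 × 0.0921 = 1.340, e^(−kt) = 0.2618.
M(0.0921) = 1731.6 + (2460 − 1731.6) × 0.2618 = 1731.6 + 190.7 = 1922.3 km³.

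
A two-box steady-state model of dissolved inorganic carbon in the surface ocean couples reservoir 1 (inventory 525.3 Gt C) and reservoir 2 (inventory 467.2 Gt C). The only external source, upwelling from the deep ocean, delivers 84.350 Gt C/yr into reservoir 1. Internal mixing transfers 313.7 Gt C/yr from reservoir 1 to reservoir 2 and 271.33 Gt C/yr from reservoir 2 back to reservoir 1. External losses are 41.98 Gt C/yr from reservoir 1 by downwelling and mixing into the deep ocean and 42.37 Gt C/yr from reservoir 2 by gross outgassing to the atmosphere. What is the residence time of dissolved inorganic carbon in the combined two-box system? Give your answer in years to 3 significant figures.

11.8 yr

Residence time in the combined system uses the total inventory and the total *external* removal — internal exchanges between the two boxes cancel.
M_total = 525.3 + 467.2 = 992.50 Gt C.
ΣF_external_out = 41.98 + 42.37 = 84.350 Gt C/yr.
τ = M_total / ΣF_ext = 992.50 / 84.350 = 11.77 yr.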